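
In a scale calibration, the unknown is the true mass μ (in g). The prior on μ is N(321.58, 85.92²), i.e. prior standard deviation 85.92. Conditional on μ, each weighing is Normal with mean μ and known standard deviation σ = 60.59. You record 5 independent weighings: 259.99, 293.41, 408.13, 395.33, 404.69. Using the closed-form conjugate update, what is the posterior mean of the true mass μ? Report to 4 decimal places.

349.5301

For Normal data with known variance σ², a Normal(μ₀, σ₀²) prior on μ is conjugate. Posterior precision = 1/σ₀² + n/σ²; posterior mean is the precision-weighted average of μ₀ and x̄.
Σxᵢ = 259.99 + 293.41 + 408.13 + 395.33 + 404.69 = 1761.55, so n·x̄ = 1761.55.
σ₀² = 85.92² = 7382.2464, σ² = 60.59² = 3671.1481; σ² + n·σ₀² = 3671.1481 + 5·7382.2464 = 40582.3801.
Posterior mean = (μ₀/σ₀² + n·x̄/σ²)/(1/σ₀² + n/σ²) = (σ²·μ₀ + σ₀²·n·x̄)/(σ² + n·σ₀²) = (3671.1481·321.58 + 7382.2464·1761.55)/40582.3801 = 14184763.951918/40582.3801 = 349.5301.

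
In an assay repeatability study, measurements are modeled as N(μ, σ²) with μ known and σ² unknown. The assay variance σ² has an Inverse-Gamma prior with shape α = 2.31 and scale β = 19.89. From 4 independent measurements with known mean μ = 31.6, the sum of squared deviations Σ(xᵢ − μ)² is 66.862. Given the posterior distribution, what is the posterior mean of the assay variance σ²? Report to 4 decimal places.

With known mean μ and an Inverse-Gamma(α, β) prior on σ², the Normal likelihood is conjugate: posterior is Inv-Gamma(α + n/2, β + Σ(xᵢ−μ)²/2).
Posterior: Inv-Gamma(2.31 + 4/2, 19.89 + 66.862/2) = Inv-Gamma(4.31, 53.3210).
E[σ²|data] = β/(α−1) = 53.3210/3.31 = 16.1091.

16.1091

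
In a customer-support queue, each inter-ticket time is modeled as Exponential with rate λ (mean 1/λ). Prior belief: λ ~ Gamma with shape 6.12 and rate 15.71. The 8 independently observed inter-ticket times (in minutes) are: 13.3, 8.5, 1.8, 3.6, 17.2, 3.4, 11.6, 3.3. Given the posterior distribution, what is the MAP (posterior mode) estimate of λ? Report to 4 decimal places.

0.1673

With a Gamma(shape α, rate β) prior on the exponential rate λ, the posterior after n observations with total T = Σxᵢ is Gamma(α+n, β+T).
Sum of observations T = 62.7 minutes; n = 8.
Posterior: Gamma(6.12+8, 15.71+62.7) = Gamma(14.12, 78.41).
Mode = (α−1)/β = 0.1673.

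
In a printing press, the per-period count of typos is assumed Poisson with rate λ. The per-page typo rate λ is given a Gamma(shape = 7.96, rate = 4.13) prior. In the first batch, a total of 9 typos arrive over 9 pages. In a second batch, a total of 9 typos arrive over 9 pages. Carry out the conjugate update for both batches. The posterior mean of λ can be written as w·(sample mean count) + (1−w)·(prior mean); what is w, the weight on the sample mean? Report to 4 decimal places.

With a Gamma(shape α, rate β) prior, the Poisson likelihood is conjugate: the posterior is Gamma(α + ΣXᵢ, β + n).
Total number of pages: n = 9 + 9 = 18.
Posterior mean = (α₀+S)/(β₀+n) = [n/(β₀+n)]·(S/n) + [β₀/(β₀+n)]·(α₀/β₀), so only n and β₀ enter the weight.
Weight on data w = n/(β₀+n) = 18/(4.13+18) = 18/22.13 = 0.8134.

0.8134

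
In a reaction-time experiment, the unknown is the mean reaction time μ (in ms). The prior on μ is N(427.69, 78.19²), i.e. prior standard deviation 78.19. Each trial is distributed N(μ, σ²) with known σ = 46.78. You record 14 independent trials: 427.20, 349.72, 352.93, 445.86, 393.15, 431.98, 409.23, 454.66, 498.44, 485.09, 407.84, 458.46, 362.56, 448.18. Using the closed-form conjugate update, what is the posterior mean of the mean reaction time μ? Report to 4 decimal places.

423.3468

For Normal data with known variance σ², a Normal(μ₀, σ₀²) prior on μ is conjugate. Posterior precision = 1/σ₀² + n/σ²; posterior mean is the precision-weighted average of μ₀ and x̄.
Σxᵢ = 427.20 + 349.72 + 352.93 + 445.86 + 393.15 + 431.98 + 409.23 + 454.66 + 498.44 + 485.09 + 407.84 + 458.46 + 362.56 + 448.18 = 5925.3, so n·x̄ = 5925.3.
σ₀² = 78.19² = 6113.6761, σ² = 46.78² = 2188.3684; σ² + n·σ₀² = 2188.3684 + 14·6113.6761 = 87779.8338.
Posterior mean = (μ₀/σ₀² + n·x̄/σ²)/(1/σ₀² + n/σ²) = (σ²·μ₀ + σ₀²·n·x̄)/(σ² + n·σ₀²) = (2188.3684·427.69 + 6113.6761·5925.3)/87779.8338 = 37161308.276326/87779.8338 = 423.3468.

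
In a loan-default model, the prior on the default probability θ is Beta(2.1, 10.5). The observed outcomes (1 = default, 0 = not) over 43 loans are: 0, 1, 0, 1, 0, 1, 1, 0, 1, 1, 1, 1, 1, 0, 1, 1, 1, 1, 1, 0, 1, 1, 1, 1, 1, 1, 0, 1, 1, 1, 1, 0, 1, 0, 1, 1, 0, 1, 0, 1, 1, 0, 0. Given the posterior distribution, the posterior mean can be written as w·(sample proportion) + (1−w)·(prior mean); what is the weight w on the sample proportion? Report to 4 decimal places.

0.7734

The Beta prior is conjugate to a Binomial/Bernoulli likelihood; the update adds successes to α and failures to β.
Posterior mean = (α₀+k)/(α₀+β₀+n) = [n/(α₀+β₀+n)]·(k/n) + [(α₀+β₀)/(α₀+β₀+n)]·α₀/(α₀+β₀), so only n and the prior enter the weight.
The weight on the data is w = n/(α₀+β₀+n) = 43/(2.1+10.5+43) = 43/55.6 = 0.7734.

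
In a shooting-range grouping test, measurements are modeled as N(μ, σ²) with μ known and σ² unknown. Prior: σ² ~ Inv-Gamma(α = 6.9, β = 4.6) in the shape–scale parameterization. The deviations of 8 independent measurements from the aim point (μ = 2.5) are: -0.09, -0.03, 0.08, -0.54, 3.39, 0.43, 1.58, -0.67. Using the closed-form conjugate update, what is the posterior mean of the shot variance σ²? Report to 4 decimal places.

With known mean μ and an Inverse-Gamma(α, β) prior on σ², the Normal likelihood is conjugate: posterior is Inv-Gamma(α + n/2, β + Σ(xᵢ−μ)²/2).
Σ(xᵢ−μ)² = (-0.09)² + (-0.03)² + (0.08)² + (-0.54)² + (3.39)² + (0.43)² + (1.58)² + (-0.67)² = 14.9293.
Posterior: Inv-Gamma(6.9 + 8/2, 4.6 + 14.9293/2) = Inv-Gamma(10.90, 12.06465).
E[σ²|data] = β/(α−1) = 12.06465/9.90 = 1.2187.

1.2187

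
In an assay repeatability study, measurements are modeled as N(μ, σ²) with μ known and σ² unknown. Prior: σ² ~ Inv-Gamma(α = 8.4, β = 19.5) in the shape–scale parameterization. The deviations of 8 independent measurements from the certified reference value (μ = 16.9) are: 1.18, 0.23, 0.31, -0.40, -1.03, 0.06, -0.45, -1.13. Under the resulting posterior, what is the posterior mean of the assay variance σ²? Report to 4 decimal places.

1.8967

With known mean μ and an Inverse-Gamma(α, β) prior on σ², the Normal likelihood is conjugate: posterior is Inv-Gamma(α + n/2, β + Σ(xᵢ−μ)²/2).
Σ(xᵢ−μ)² = (1.18)² + (0.23)² + (0.31)² + (-0.40)² + (-1.03)² + (0.06)² + (-0.45)² + (-1.13)² = 4.2453.
Posterior: Inv-Gamma(8.4 + 8/2, 19.5 + 4.2453/2) = Inv-Gamma(12.40, 21.62265).
E[σ²|data] = β/(α−1) = 21.62265/11.40 = 1.8967.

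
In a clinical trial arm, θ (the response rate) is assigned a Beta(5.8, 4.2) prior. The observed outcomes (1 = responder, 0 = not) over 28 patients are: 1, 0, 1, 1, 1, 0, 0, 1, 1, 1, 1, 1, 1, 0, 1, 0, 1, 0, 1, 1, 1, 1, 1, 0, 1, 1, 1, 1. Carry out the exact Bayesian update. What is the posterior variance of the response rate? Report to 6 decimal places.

The Beta prior is conjugate to a Binomial/Bernoulli likelihood; the update adds successes to α and failures to β.
Posterior: Beta(α+k, β+n−k) = Beta(5.8+21, 4.2+7) = Beta(26.8, 11.2).
Var = αβ/((α+β)²(α+β+1)) = 26.8·11.2/(38.0²·39.0) = 0.005330.

0.005330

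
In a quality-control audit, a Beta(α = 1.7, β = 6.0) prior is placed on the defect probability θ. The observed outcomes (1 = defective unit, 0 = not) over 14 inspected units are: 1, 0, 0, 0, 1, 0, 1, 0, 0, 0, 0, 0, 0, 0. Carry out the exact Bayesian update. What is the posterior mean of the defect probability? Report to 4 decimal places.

The Beta prior is conjugate to a Binomial/Bernoulli likelihood; the update adds successes to α and failures to β.
Posterior: Beta(α+k, β+n−k) = Beta(1.7+3, 6.0+11) = Beta(4.7, 17.0).
Posterior mean = α/(α+β) = 4.7/21.7 = 0.2166.

0.2166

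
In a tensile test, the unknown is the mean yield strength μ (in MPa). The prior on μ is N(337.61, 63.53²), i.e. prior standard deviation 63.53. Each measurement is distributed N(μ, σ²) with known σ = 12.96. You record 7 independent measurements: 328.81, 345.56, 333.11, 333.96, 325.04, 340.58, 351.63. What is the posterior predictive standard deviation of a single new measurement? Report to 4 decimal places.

For Normal data with known variance σ², a Normal(μ₀, σ₀²) prior on μ is conjugate. Posterior precision = 1/σ₀² + n/σ²; posterior mean is the precision-weighted average of μ₀ and x̄.
σ₀² = 63.53² = 4036.0609, σ² = 12.96² = 167.9616; σ² + n·σ₀² = 167.9616 + 7·4036.0609 = 28420.3879.
Posterior precision = 1/σ₀² + n/σ² = 1/4036.0609 + 7/167.9616 = (σ² + n·σ₀²)/(σ₀²σ²) = 28420.3879/(4036.0609·167.9616); posterior variance σₙ² = σ₀²σ²/(σ² + n·σ₀²) = 4036.0609·167.9616/28420.3879 = 23.852709.
Predictive variance for one new observation = σₙ² + σ² = 4036.0609·167.9616/28420.3879 + 167.9616 = σ²·(σ₀² + 28420.3879)/28420.3879 = 167.9616·32456.4488/28420.3879 = 191.814309; SD = √(167.9616·32456.4488/28420.3879) = 13.8497.

13.8497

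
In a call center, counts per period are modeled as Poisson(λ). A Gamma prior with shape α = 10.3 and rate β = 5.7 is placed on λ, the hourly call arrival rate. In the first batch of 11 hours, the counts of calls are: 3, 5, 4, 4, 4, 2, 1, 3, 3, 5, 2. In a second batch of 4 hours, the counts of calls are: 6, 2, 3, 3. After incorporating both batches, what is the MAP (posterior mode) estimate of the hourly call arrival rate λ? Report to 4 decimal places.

2.8647

With a Gamma(shape α, rate β) prior, the Poisson likelihood is conjugate: the posterior is Gamma(α + ΣXᵢ, β + n).
Batch 1: sum of counts S = 36 over n = 11 hours.
After batch 1: Gamma(α+S, β+n) = Gamma(10.3+36, 5.7+11) = Gamma(46.3, 16.7).
Batch 2: sum of counts S = 14 over n = 4 hours.
After batch 2: Gamma(α+S, β+n) = Gamma(46.3+14, 16.7+4) = Gamma(60.3, 20.7).
Mode of Gamma(α,β) for α≥1 is (α−1)/β = 59.3/20.7 = 2.8647.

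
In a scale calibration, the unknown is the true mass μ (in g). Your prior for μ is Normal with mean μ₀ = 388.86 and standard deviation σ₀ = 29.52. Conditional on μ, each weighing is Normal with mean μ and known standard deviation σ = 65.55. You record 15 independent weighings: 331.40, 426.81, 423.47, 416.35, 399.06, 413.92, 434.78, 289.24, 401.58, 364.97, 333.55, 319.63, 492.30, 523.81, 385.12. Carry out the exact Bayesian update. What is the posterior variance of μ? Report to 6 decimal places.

215.586630

For Normal data with known variance σ², a Normal(μ₀, σ₀²) prior on μ is conjugate. Posterior precision = 1/σ₀² + n/σ²; posterior mean is the precision-weighted average of μ₀ and x̄.
σ₀² = 29.52² = 871.4304, σ² = 65.55² = 4296.8025; σ² + n·σ₀² = 4296.8025 + 15·871.4304 = 17368.2585.
Posterior precision = 1/σ₀² + n/σ² = 1/871.4304 + 15/4296.8025 = (σ² + n·σ₀²)/(σ₀²σ²) = 17368.2585/(871.4304·4296.8025); posterior variance σₙ² = σ₀²σ²/(σ² + n·σ₀²) = 871.4304·4296.8025/17368.2585 = 215.586630.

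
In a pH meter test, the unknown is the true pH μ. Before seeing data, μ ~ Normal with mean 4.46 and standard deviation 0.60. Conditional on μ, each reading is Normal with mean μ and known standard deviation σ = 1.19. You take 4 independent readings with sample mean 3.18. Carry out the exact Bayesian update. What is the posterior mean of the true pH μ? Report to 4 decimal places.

For Normal data with known variance σ², a Normal(μ₀, σ₀²) prior on μ is conjugate. Posterior precision = 1/σ₀² + n/σ²; posterior mean is the precision-weighted average of μ₀ and x̄.
n·x̄ = 4·3.18 = 12.72.
σ₀² = 0.60² = 0.36, σ² = 1.19² = 1.4161; σ² + n·σ₀² = 1.4161 + 4·0.36 = 2.8561.
Posterior mean = (μ₀/σ₀² + n·x̄/σ²)/(1/σ₀² + n/σ²) = (σ²·μ₀ + σ₀²·n·x̄)/(σ² + n·σ₀²) = (1.4161·4.46 + 0.36·12.72)/2.8561 = 10.895006/2.8561 = 3.8146.

3.8146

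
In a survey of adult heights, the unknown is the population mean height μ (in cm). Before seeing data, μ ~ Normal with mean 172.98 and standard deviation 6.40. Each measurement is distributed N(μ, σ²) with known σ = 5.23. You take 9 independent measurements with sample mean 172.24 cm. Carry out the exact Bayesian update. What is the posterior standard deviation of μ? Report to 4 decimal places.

For Normal data with known variance σ², a Normal(μ₀, σ₀²) prior on μ is conjugate. Posterior precision = 1/σ₀² + n/σ²; posterior mean is the precision-weighted average of μ₀ and x̄.
σ₀² = 6.40² = 40.96, σ² = 5.23² = 27.3529; σ² + n·σ₀² = 27.3529 + 9·40.96 = 395.9929.
Posterior precision = 1/σ₀² + n/σ² = 1/40.96 + 9/27.3529 = (σ² + n·σ₀²)/(σ₀²σ²) = 395.9929/(40.96·27.3529); posterior variance σₙ² = σ₀²σ²/(σ² + n·σ₀²) = 40.96·27.3529/395.9929 = 2.829280.
Posterior SD = √σₙ² = √(40.96·27.3529/395.9929) = 1.6820.

1.6820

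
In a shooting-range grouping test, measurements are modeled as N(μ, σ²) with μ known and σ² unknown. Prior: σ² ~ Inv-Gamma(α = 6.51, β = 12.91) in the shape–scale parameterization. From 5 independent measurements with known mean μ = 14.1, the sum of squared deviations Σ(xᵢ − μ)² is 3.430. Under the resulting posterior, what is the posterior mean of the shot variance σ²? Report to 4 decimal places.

With known mean μ and an Inverse-Gamma(α, β) prior on σ², the Normal likelihood is conjugate: posterior is Inv-Gamma(α + n/2, β + Σ(xᵢ−μ)²/2).
Posterior: Inv-Gamma(6.51 + 5/2, 12.91 + 3.430/2) = Inv-Gamma(9.01, 14.6250).
E[σ²|data] = β/(α−1) = 14.6250/8.01 = 1.8258.

1.8258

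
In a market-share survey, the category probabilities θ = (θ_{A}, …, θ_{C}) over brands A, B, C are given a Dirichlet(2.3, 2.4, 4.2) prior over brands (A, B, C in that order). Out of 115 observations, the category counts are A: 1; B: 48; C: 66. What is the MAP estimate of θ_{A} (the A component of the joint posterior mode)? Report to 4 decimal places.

0.0190

The Dirichlet prior is conjugate to the Multinomial likelihood: each posterior αⱼ = prior αⱼ + observed count nⱼ.
Posterior concentration: (3.3, 50.4, 70.2), total = 123.9.
Joint mode component: (α_{A}−1)/(Σα−K) = 2.3/120.9 = 0.0190.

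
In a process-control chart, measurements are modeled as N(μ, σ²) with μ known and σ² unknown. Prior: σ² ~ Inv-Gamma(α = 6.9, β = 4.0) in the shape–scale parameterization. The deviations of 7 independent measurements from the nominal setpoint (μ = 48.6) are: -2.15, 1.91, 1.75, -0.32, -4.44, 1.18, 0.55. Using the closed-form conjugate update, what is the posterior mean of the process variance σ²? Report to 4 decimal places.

2.1726

With known mean μ and an Inverse-Gamma(α, β) prior on σ², the Normal likelihood is conjugate: posterior is Inv-Gamma(α + n/2, β + Σ(xᵢ−μ)²/2).
Σ(xᵢ−μ)² = (-2.15)² + (1.91)² + (1.75)² + (-0.32)² + (-4.44)² + (1.18)² + (0.55)² = 32.8440.
Posterior: Inv-Gamma(6.9 + 7/2, 4.0 + 32.8440/2) = Inv-Gamma(10.40, 20.42200).
E[σ²|data] = β/(α−1) = 20.42200/9.40 = 2.1726.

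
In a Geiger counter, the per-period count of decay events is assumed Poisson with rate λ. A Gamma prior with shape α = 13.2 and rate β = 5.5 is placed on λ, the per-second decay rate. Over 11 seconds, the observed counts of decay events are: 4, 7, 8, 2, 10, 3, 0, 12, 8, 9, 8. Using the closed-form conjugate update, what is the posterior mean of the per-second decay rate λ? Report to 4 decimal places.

With a Gamma(shape α, rate β) prior, the Poisson likelihood is conjugate: the posterior is Gamma(α + ΣXᵢ, β + n).
Sum of counts S = 71 over n = 11 seconds.
Posterior: Gamma(α+S, β+n) = Gamma(13.2+71, 5.5+11) = Gamma(84.2, 16.5).
Posterior mean = α/β = 84.2/16.5 = 5.1030.

5.1030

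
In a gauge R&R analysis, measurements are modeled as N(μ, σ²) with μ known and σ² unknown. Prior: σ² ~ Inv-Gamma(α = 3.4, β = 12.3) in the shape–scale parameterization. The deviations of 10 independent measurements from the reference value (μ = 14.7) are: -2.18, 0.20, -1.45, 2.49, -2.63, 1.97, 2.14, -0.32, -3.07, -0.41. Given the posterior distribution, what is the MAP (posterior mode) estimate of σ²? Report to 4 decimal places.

With known mean μ and an Inverse-Gamma(α, β) prior on σ², the Normal likelihood is conjugate: posterior is Inv-Gamma(α + n/2, β + Σ(xᵢ−μ)²/2).
Σ(xᵢ−μ)² = (-2.18)² + (0.20)² + (-1.45)² + (2.49)² + (-2.63)² + (1.97)² + (2.14)² + (-0.32)² + (-3.07)² + (-0.41)² = 38.1678.
Posterior: Inv-Gamma(3.4 + 10/2, 12.3 + 38.1678/2) = Inv-Gamma(8.40, 31.38390).
Mode = β/(α+1) = 31.38390/9.40 = 3.3387.

3.3387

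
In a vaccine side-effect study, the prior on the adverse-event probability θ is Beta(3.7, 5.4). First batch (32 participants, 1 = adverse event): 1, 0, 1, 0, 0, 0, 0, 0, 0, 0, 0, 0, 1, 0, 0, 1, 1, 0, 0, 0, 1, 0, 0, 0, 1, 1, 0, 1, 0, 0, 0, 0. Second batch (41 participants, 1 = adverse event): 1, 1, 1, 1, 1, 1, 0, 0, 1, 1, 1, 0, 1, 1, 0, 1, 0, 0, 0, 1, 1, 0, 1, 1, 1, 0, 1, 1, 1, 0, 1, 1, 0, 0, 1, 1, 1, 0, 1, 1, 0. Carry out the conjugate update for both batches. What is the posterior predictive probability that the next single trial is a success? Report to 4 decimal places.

The Beta prior is conjugate to a Binomial/Bernoulli likelihood; the update adds successes to α and failures to β.
After batch 1: Beta(3.7+9, 5.4+23) = Beta(12.7, 28.4).
After batch 2: Beta(12.7+27, 28.4+14) = Beta(39.7, 42.4).
For a single future Bernoulli trial, P(success | data) = α/(α+β) = 0.4836.

0.4836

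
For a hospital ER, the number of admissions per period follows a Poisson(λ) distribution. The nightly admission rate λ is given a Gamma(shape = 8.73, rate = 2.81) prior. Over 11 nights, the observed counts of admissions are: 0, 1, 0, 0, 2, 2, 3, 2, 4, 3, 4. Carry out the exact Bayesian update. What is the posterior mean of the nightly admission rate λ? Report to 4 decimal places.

2.1528

With a Gamma(shape α, rate β) prior, the Poisson likelihood is conjugate: the posterior is Gamma(α + ΣXᵢ, β + n).
Sum of counts S = 21 over n = 11 nights.
Posterior: Gamma(α+S, β+n) = Gamma(8.73+21, 2.81+11) = Gamma(29.73, 13.81).
Posterior mean = α/β = 29.73/13.81 = 2.1528.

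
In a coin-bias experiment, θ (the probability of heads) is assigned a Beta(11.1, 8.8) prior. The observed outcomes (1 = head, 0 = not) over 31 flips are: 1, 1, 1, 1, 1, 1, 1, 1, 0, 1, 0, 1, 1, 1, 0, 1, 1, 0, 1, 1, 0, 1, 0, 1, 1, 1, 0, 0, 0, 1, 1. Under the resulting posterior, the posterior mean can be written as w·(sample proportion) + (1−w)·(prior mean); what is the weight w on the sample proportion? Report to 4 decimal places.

0.6090

The Beta prior is conjugate to a Binomial/Bernoulli likelihood; the update adds successes to α and failures to β.
Posterior mean = (α₀+k)/(α₀+β₀+n) = [n/(α₀+β₀+n)]·(k/n) + [(α₀+β₀)/(α₀+β₀+n)]·α₀/(α₀+β₀), so only n and the prior enter the weight.
The weight on the data is w = n/(α₀+β₀+n) = 31/(11.1+8.8+31) = 31/50.9 = 0.6090.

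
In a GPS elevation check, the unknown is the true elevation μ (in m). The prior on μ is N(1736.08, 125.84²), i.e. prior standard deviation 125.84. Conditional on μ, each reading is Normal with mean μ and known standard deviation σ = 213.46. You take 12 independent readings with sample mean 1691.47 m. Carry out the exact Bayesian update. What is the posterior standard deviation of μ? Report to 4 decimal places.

For Normal data with known variance σ², a Normal(μ₀, σ₀²) prior on μ is conjugate. Posterior precision = 1/σ₀² + n/σ²; posterior mean is the precision-weighted average of μ₀ and x̄.
σ₀² = 125.84² = 15835.7056, σ² = 213.46² = 45565.1716; σ² + n·σ₀² = 45565.1716 + 12·15835.7056 = 235593.6388.
Posterior precision = 1/σ₀² + n/σ² = 1/15835.7056 + 12/45565.1716 = (σ² + n·σ₀²)/(σ₀²σ²) = 235593.6388/(15835.7056·45565.1716); posterior variance σₙ² = σ₀²σ²/(σ² + n·σ₀²) = 15835.7056·45565.1716/235593.6388 = 3062.717002.
Posterior SD = √σₙ² = √(15835.7056·45565.1716/235593.6388) = 55.3418.

55.3418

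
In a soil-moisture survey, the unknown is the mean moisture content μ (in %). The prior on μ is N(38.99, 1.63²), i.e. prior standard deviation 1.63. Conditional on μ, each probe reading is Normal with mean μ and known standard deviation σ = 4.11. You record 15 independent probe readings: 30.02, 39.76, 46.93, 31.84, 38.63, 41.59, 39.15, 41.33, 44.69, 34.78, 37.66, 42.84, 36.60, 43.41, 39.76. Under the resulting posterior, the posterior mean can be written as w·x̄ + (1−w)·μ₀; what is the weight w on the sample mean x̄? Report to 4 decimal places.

0.7023

For Normal data with known variance σ², a Normal(μ₀, σ₀²) prior on μ is conjugate. Posterior precision = 1/σ₀² + n/σ²; posterior mean is the precision-weighted average of μ₀ and x̄.
σ₀² = 1.63² = 2.6569, σ² = 4.11² = 16.8921. Prior precision 1/σ₀² = 1/2.6569; data precision n/σ² = 15/16.8921.
w = (n/σ²)/(1/σ₀² + n/σ²) = n·σ₀²/(σ² + n·σ₀²) = 15·2.6569/(16.8921 + 15·2.6569) = 39.8535/56.7456 = 0.7023.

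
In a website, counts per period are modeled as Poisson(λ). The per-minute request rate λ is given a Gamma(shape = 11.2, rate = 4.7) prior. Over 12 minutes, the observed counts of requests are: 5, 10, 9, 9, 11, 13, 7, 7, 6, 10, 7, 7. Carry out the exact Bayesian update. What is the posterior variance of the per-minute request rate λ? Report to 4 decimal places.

With a Gamma(shape α, rate β) prior, the Poisson likelihood is conjugate: the posterior is Gamma(α + ΣXᵢ, β + n).
Sum of counts S = 101 over n = 12 minutes.
Posterior: Gamma(α+S, β+n) = Gamma(11.2+101, 4.7+12) = Gamma(112.2, 16.7).
Var = α/β² = 112.2/16.7² = 0.4023.

0.4023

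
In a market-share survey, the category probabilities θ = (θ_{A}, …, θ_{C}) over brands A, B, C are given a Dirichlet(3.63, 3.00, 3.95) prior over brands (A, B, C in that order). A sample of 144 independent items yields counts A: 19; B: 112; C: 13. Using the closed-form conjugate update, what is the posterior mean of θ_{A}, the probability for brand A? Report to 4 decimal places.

0.1464

The Dirichlet prior is conjugate to the Multinomial likelihood: each posterior αⱼ = prior αⱼ + observed count nⱼ.
Posterior concentration: (22.63, 115.00, 16.95), total = 154.58.
E[θ_{A}|data] = α_{A}/Σα = 22.63/154.58 = 0.1464.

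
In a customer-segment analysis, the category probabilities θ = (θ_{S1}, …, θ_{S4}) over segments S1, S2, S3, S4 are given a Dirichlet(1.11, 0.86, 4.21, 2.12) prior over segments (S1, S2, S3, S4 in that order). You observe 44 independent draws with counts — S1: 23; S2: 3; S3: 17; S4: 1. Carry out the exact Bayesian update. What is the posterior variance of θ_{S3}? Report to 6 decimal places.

The Dirichlet prior is conjugate to the Multinomial likelihood: each posterior αⱼ = prior αⱼ + observed count nⱼ.
Posterior concentration: (24.11, 3.86, 21.21, 3.12), total = 52.30.
Var[θ_j] = α_j(Σα−α_j)/((Σα)²(Σα+1)) = 21.21·31.09/(52.30²·53.30) = 0.004523.

0.004523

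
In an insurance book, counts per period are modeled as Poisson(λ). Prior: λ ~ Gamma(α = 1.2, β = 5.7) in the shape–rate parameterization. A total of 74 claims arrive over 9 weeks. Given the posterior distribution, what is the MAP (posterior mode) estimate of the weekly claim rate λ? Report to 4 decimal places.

5.0476

With a Gamma(shape α, rate β) prior, the Poisson likelihood is conjugate: the posterior is Gamma(α + ΣXᵢ, β + n).
Posterior: Gamma(α+S, β+n) = Gamma(1.2+74, 5.7+9) = Gamma(75.2, 14.7).
Mode of Gamma(α,β) for α≥1 is (α−1)/β = 74.2/14.7 = 5.0476.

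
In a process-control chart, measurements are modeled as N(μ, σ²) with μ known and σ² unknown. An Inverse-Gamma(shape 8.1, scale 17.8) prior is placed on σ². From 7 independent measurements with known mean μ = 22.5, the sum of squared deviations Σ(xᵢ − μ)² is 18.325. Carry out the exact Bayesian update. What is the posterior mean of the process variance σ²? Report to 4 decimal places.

With known mean μ and an Inverse-Gamma(α, β) prior on σ², the Normal likelihood is conjugate: posterior is Inv-Gamma(α + n/2, β + Σ(xᵢ−μ)²/2).
Posterior: Inv-Gamma(8.1 + 7/2, 17.8 + 18.325/2) = Inv-Gamma(11.60, 26.9625).
E[σ²|data] = β/(α−1) = 26.9625/10.60 = 2.5436.

2.5436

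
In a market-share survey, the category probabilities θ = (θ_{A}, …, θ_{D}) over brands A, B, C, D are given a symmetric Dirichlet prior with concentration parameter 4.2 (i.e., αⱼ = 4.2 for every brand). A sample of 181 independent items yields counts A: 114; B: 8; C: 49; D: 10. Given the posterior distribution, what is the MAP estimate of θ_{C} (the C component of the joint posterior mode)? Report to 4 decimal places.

The Dirichlet prior is conjugate to the Multinomial likelihood: each posterior αⱼ = prior αⱼ + observed count nⱼ.
Posterior concentration: (118.2, 12.2, 53.2, 14.2), total = 197.8.
Joint mode component: (α_{C}−1)/(Σα−K) = 52.2/193.8 = 0.2693.

0.2693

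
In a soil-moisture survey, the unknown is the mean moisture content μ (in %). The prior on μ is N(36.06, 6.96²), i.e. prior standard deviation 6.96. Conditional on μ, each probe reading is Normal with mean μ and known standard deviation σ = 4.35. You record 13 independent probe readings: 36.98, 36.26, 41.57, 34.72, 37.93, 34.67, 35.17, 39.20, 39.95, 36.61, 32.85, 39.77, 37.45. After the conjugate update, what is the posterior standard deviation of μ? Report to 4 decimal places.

1.1887

For Normal data with known variance σ², a Normal(μ₀, σ₀²) prior on μ is conjugate. Posterior precision = 1/σ₀² + n/σ²; posterior mean is the precision-weighted average of μ₀ and x̄.
σ₀² = 6.96² = 48.4416, σ² = 4.35² = 18.9225; σ² + n·σ₀² = 18.9225 + 13·48.4416 = 648.6633.
Posterior precision = 1/σ₀² + n/σ² = 1/48.4416 + 13/18.9225 = (σ² + n·σ₀²)/(σ₀²σ²) = 648.6633/(48.4416·18.9225); posterior variance σₙ² = σ₀²σ²/(σ² + n·σ₀²) = 48.4416·18.9225/648.6633 = 1.413116.
Posterior SD = √σₙ² = √(48.4416·18.9225/648.6633) = 1.1887.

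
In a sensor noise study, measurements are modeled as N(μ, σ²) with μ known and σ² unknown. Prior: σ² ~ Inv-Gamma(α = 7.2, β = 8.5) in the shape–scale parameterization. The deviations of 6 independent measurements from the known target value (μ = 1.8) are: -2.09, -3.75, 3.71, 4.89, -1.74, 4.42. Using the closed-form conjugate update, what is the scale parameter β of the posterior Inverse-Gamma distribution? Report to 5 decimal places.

With known mean μ and an Inverse-Gamma(α, β) prior on σ², the Normal likelihood is conjugate: posterior is Inv-Gamma(α + n/2, β + Σ(xᵢ−μ)²/2).
Σ(xᵢ−μ)² = (-2.09)² + (-3.75)² + (3.71)² + (4.89)² + (-1.74)² + (4.42)² = 78.6708.
Posterior: Inv-Gamma(7.2 + 6/2, 8.5 + 78.6708/2) = Inv-Gamma(10.20, 47.83540).
Posterior β = 47.83540.

47.83540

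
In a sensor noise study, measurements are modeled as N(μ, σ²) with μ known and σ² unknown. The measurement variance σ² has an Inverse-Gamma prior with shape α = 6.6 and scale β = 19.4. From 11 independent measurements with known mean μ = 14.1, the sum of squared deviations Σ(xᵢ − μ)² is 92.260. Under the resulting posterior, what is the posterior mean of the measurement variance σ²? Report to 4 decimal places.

5.9036

With known mean μ and an Inverse-Gamma(α, β) prior on σ², the Normal likelihood is conjugate: posterior is Inv-Gamma(α + n/2, β + Σ(xᵢ−μ)²/2).
Posterior: Inv-Gamma(6.6 + 11/2, 19.4 + 92.260/2) = Inv-Gamma(12.10, 65.5300).
E[σ²|data] = β/(α−1) = 65.5300/11.10 = 5.9036.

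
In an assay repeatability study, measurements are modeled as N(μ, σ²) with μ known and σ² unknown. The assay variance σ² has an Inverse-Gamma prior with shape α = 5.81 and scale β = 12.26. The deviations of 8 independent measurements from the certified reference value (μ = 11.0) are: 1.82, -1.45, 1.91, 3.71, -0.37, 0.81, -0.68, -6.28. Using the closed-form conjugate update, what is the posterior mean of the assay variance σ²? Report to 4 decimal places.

4.9966

With known mean μ and an Inverse-Gamma(α, β) prior on σ², the Normal likelihood is conjugate: posterior is Inv-Gamma(α + n/2, β + Σ(xᵢ−μ)²/2).
Σ(xᵢ−μ)² = (1.82)² + (-1.45)² + (1.91)² + (3.71)² + (-0.37)² + (0.81)² + (-0.68)² + (-6.28)² = 63.5209.
Posterior: Inv-Gamma(5.81 + 8/2, 12.26 + 63.5209/2) = Inv-Gamma(9.81, 44.02045).
E[σ²|data] = β/(α−1) = 44.02045/8.81 = 4.9966.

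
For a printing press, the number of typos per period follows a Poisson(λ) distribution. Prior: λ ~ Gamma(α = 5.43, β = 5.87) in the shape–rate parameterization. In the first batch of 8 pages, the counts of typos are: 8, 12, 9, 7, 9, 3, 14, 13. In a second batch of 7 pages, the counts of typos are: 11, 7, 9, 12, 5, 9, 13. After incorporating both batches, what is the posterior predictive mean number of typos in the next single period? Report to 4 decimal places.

7.0163

With a Gamma(shape α, rate β) prior, the Poisson likelihood is conjugate: the posterior is Gamma(α + ΣXᵢ, β + n).
Batch 1: sum of counts S = 75 over n = 8 pages.
After batch 1: Gamma(α+S, β+n) = Gamma(5.43+75, 5.87+8) = Gamma(80.43, 13.87).
Batch 2: sum of counts S = 66 over n = 7 pages.
After batch 2: Gamma(α+S, β+n) = Gamma(80.43+66, 13.87+7) = Gamma(146.43, 20.87).
The predictive distribution for one future period is NegBinom with mean α/β = 7.0163.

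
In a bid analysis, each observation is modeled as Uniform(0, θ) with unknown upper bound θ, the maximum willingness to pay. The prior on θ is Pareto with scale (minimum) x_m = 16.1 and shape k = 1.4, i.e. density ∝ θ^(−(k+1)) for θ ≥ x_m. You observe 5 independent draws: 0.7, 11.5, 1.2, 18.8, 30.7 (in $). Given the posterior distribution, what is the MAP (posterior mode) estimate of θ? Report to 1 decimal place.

A Pareto(scale x_m, shape k) prior on the upper bound θ of Uniform(0, θ) is conjugate: posterior is Pareto(max(x_m, max xᵢ), k + n).
Sample maximum = 30.7; prior scale x_m = 16.1 → posterior scale = max = 30.7.
Posterior shape = 1.4 + 5 = 6.4.
The Pareto density is decreasing on [x_m, ∞), so the mode is x_m = 30.7.

30.7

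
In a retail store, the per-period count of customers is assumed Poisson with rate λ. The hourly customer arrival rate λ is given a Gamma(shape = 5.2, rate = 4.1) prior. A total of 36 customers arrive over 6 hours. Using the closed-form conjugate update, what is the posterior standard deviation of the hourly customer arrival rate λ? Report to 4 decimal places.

With a Gamma(shape α, rate β) prior, the Poisson likelihood is conjugate: the posterior is Gamma(α + ΣXᵢ, β + n).
Posterior: Gamma(α+S, β+n) = Gamma(5.2+36, 4.1+6) = Gamma(41.2, 10.1).
SD = √α/β = √41.2/10.1 = 0.6355.

0.6355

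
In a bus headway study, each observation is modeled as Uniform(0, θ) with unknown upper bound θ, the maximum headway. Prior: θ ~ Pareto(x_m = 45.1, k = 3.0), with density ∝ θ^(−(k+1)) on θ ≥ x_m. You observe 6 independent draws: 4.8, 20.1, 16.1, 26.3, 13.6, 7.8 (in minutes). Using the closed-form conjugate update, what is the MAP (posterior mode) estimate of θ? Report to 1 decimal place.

45.1

A Pareto(scale x_m, shape k) prior on the upper bound θ of Uniform(0, θ) is conjugate: posterior is Pareto(max(x_m, max xᵢ), k + n).
Sample maximum = 26.3; prior scale x_m = 45.1 → posterior scale = max = 45.1.
Posterior shape = 3.0 + 6 = 9.0.
The Pareto density is decreasing on [x_m, ∞), so the mode is x_m = 45.1.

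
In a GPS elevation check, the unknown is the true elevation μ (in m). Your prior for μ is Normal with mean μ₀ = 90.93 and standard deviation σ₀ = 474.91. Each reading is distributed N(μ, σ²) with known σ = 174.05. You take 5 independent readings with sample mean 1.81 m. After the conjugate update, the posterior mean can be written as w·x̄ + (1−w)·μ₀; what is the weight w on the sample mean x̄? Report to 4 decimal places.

For Normal data with known variance σ², a Normal(μ₀, σ₀²) prior on μ is conjugate. Posterior precision = 1/σ₀² + n/σ²; posterior mean is the precision-weighted average of μ₀ and x̄.
σ₀² = 474.91² = 225539.5081, σ² = 174.05² = 30293.4025. Prior precision 1/σ₀² = 1/225539.5081; data precision n/σ² = 5/30293.4025.
w = (n/σ²)/(1/σ₀² + n/σ²) = n·σ₀²/(σ² + n·σ₀²) = 5·225539.5081/(30293.4025 + 5·225539.5081) = 1127697.5405/1157990.943 = 0.9738.

0.9738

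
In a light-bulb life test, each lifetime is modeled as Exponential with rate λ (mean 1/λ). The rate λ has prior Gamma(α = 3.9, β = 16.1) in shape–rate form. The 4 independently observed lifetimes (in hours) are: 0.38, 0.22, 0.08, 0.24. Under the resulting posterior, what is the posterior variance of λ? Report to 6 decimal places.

With a Gamma(shape α, rate β) prior on the exponential rate λ, the posterior after n observations with total T = Σxᵢ is Gamma(α+n, β+T).
Sum of observations T = 0.92 hours; n = 4.
Posterior: Gamma(3.9+4, 16.1+0.92) = Gamma(7.9, 17.02).
Var = α/β² = 0.027271.

0.027271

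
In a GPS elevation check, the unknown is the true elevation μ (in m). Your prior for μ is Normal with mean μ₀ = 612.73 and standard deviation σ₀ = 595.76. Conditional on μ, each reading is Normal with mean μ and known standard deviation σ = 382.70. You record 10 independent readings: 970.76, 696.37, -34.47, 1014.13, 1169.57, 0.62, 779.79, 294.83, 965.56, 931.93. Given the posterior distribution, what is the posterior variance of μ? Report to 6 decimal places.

14065.525266

For Normal data with known variance σ², a Normal(μ₀, σ₀²) prior on μ is conjugate. Posterior precision = 1/σ₀² + n/σ²; posterior mean is the precision-weighted average of μ₀ and x̄.
σ₀² = 595.76² = 354929.9776, σ² = 382.70² = 146459.29; σ² + n·σ₀² = 146459.29 + 10·354929.9776 = 3695759.066.
Posterior precision = 1/σ₀² + n/σ² = 1/354929.9776 + 10/146459.29 = (σ² + n·σ₀²)/(σ₀²σ²) = 3695759.066/(354929.9776·146459.29); posterior variance σₙ² = σ₀²σ²/(σ² + n·σ₀²) = 354929.9776·146459.29/3695759.066 = 14065.525266.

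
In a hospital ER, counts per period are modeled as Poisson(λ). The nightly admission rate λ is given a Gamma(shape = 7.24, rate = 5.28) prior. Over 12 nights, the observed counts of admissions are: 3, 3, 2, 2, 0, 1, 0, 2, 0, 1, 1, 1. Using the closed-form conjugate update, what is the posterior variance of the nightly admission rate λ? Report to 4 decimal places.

0.0778

With a Gamma(shape α, rate β) prior, the Poisson likelihood is conjugate: the posterior is Gamma(α + ΣXᵢ, β + n).
Sum of counts S = 16 over n = 12 nights.
Posterior: Gamma(α+S, β+n) = Gamma(7.24+16, 5.28+12) = Gamma(23.24, 17.28).
Var = α/β² = 23.24/17.28² = 0.0778.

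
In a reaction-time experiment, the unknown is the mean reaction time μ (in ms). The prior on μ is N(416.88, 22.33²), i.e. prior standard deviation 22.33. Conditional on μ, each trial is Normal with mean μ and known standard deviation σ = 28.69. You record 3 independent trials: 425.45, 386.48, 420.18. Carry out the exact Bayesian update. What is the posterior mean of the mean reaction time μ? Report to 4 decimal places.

412.8957

For Normal data with known variance σ², a Normal(μ₀, σ₀²) prior on μ is conjugate. Posterior precision = 1/σ₀² + n/σ²; posterior mean is the precision-weighted average of μ₀ and x̄.
Σxᵢ = 425.45 + 386.48 + 420.18 = 1232.11, so n·x̄ = 1232.11.
σ₀² = 22.33² = 498.6289, σ² = 28.69² = 823.1161; σ² + n·σ₀² = 823.1161 + 3·498.6289 = 2319.0028.
Posterior mean = (μ₀/σ₀² + n·x̄/σ²)/(1/σ₀² + n/σ²) = (σ²·μ₀ + σ₀²·n·x̄)/(σ² + n·σ₀²) = (823.1161·416.88 + 498.6289·1232.11)/2319.0028 = 957506.293747/2319.0028 = 412.8957.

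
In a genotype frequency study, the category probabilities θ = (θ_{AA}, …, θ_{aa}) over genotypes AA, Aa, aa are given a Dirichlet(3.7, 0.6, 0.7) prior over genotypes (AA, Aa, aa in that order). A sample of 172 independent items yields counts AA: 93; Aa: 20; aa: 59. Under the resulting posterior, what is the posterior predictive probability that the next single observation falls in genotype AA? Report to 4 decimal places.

The Dirichlet prior is conjugate to the Multinomial likelihood: each posterior αⱼ = prior αⱼ + observed count nⱼ.
Posterior concentration: (96.7, 20.6, 59.7), total = 177.0.
P(next = AA | data) = α_{AA}/Σα = 0.5463.

0.5463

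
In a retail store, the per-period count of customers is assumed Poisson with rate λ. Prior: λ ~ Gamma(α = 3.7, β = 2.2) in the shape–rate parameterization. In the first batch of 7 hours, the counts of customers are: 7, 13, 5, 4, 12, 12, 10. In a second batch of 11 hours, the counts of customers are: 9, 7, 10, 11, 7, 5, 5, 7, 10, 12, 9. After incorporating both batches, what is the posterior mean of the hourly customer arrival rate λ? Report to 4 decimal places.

With a Gamma(shape α, rate β) prior, the Poisson likelihood is conjugate: the posterior is Gamma(α + ΣXᵢ, β + n).
Batch 1: sum of counts S = 63 over n = 7 hours.
After batch 1: Gamma(α+S, β+n) = Gamma(3.7+63, 2.2+7) = Gamma(66.7, 9.2).
Batch 2: sum of counts S = 92 over n = 11 hours.
After batch 2: Gamma(α+S, β+n) = Gamma(66.7+92, 9.2+11) = Gamma(158.7, 20.2).
Posterior mean = α/β = 158.7/20.2 = 7.8564.

7.8564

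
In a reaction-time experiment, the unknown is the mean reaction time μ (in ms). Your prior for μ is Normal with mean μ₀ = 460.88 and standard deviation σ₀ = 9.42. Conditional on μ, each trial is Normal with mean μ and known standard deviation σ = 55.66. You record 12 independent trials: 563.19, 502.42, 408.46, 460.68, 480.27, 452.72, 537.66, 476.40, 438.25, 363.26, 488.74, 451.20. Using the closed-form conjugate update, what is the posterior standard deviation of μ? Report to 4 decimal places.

8.1264

For Normal data with known variance σ², a Normal(μ₀, σ₀²) prior on μ is conjugate. Posterior precision = 1/σ₀² + n/σ²; posterior mean is the precision-weighted average of μ₀ and x̄.
σ₀² = 9.42² = 88.7364, σ² = 55.66² = 3098.0356; σ² + n·σ₀² = 3098.0356 + 12·88.7364 = 4162.8724.
Posterior precision = 1/σ₀² + n/σ² = 1/88.7364 + 12/3098.0356 = (σ² + n·σ₀²)/(σ₀²σ²) = 4162.8724/(88.7364·3098.0356); posterior variance σₙ² = σ₀²σ²/(σ² + n·σ₀²) = 88.7364·3098.0356/4162.8724 = 66.038182.
Posterior SD = √σₙ² = √(88.7364·3098.0356/4162.8724) = 8.1264.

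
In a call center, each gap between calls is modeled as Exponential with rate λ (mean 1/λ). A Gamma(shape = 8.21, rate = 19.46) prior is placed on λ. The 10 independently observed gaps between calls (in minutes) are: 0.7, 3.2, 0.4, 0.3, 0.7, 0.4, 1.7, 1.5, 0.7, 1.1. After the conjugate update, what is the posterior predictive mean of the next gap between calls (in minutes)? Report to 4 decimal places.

With a Gamma(shape α, rate β) prior on the exponential rate λ, the posterior after n observations with total T = Σxᵢ is Gamma(α+n, β+T).
Sum of observations T = 10.7 minutes; n = 10.
Posterior: Gamma(8.21+10, 19.46+10.7) = Gamma(18.21, 30.16).
The predictive distribution for the next observation is Lomax; its mean is β/(α−1) = 30.16/17.21 = 1.7525.

1.7525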